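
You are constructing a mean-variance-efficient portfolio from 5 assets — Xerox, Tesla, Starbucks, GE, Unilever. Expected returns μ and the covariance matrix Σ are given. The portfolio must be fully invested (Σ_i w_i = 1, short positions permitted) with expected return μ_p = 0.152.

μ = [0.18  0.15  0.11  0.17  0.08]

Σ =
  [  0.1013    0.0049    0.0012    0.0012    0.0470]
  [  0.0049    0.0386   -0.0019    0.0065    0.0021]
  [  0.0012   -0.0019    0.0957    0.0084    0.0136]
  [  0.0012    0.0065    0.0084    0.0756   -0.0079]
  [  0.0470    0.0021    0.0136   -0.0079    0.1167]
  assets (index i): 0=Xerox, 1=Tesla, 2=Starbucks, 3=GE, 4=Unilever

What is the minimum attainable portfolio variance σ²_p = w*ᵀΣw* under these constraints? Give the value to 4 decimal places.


x=Σ⁻¹μ = [1.5828  3.4319  1.0405  1.8116  -0.0123]
y=Σ⁻¹𝟙 = [6.0015  23.5070  9.1399  10.6583  5.3853]
a=μᵀx=1.221129  b=𝟙ᵀx=7.854450  c=𝟙ᵀy=54.692047  D=ac−b²=5.093651
λ₁=(c·0.152−b)/D = (54.692047·0.152−7.854450)/5.093651 = 0.090061
λ₂=(a−b·0.152)/D = (1.221129−7.854450·0.152)/5.093651 = 0.005350
w* = 0.090061·x + 0.005350·y:
  w_0 = 0.090061·1.5828 + 0.005350·6.0015 = 0.1747  (Xerox)
  w_1 = 0.090061·3.4319 + 0.005350·23.5070 = 0.4349  (Tesla)
  w_2 = 0.090061·1.0405 + 0.005350·9.1399 = 0.1426  (Starbucks)
  w_3 = 0.090061·1.8116 + 0.005350·10.6583 = 0.2202  (GE)
  w_4 = 0.090061·-0.0123 + 0.005350·5.3853 = 0.0277  (Unilever)
Σw_i=1.0000  μᵀw=0.1520
σ²=wᵀΣw=λ₁·μ_p+λ₂ = 0.090061·0.152 + 0.005350 = 0.019040 ≈ 0.0190

0.0190


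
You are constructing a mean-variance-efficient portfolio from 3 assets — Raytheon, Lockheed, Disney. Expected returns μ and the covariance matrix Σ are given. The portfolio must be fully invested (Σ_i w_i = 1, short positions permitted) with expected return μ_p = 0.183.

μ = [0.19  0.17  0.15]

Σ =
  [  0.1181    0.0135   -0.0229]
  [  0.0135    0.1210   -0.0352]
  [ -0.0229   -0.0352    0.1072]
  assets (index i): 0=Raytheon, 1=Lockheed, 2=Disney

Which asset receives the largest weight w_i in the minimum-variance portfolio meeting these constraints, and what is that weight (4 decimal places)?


Raytheon (0.7139)

x=Σ⁻¹μ = [1.8609  1.9017  2.4212]
y=Σ⁻¹𝟙 = [10.1082  11.5852  15.2918]
a=μᵀx=1.040042  b=𝟙ᵀx=6.183811  c=𝟙ᵀy=36.985190  D=ac−b²=0.226618
λ₁=(c·0.183−b)/D = (36.985190·0.183−6.183811)/0.226618 = 2.579131
λ₂=(a−b·0.183)/D = (1.040042−6.183811·0.183)/0.226618 = -0.404185
w* = 2.579131·x + -0.404185·y:
  w_0 = 2.579131·1.8609 + -0.404185·10.1082 = 0.7139  (Raytheon)
  w_1 = 2.579131·1.9017 + -0.404185·11.5852 = 0.2221  (Lockheed)
  w_2 = 2.579131·2.4212 + -0.404185·15.2918 = 0.0639  (Disney)
Σw_i=1.0000  μᵀw=0.1830
σ²=wᵀΣw=λ₁·μ_p+λ₂ = 2.579131·0.183 + -0.404185 = 0.067796 ≈ 0.0678


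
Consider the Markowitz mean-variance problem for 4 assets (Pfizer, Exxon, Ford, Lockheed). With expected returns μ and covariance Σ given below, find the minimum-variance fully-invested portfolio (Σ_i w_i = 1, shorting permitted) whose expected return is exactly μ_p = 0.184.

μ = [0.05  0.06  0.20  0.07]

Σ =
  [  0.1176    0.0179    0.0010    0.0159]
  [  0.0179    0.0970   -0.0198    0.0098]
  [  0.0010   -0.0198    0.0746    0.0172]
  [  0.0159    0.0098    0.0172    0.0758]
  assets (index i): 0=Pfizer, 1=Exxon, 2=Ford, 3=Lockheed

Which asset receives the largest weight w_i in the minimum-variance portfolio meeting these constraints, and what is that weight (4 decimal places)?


g=Σ⁻¹μ = [0.2131  1.1826  2.9806  0.0495]
h=Σ⁻¹𝟙 = [5.6505  11.5515  14.7422  7.1687]
a=μᵀg=0.681196  b=𝟙ᵀg=4.425867  c=𝟙ᵀh=39.112945  D=ac−b²=7.055302
λ₁=(c·0.184−b)/D = (39.112945·0.184−4.425867)/7.055302 = 0.392742
λ₂=(a−b·0.184)/D = (0.681196−4.425867·0.184)/7.055302 = -0.018874
w* = 0.392742·g + -0.018874·h:
  w_0 = 0.392742·0.2131 + -0.018874·5.6505 = -0.0229  (Pfizer)
  w_1 = 0.392742·1.1826 + -0.018874·11.5515 = 0.2464  (Exxon)
  w_2 = 0.392742·2.9806 + -0.018874·14.7422 = 0.8923  (Ford)
  w_3 = 0.392742·0.0495 + -0.018874·7.1687 = -0.1158  (Lockheed)
Σw_i=1.0000  μᵀw=0.1840
σ²=wᵀΣw=λ₁·μ_p+λ₂ = 0.392742·0.184 + -0.018874 = 0.053390 ≈ 0.0534

Ford (0.8923)


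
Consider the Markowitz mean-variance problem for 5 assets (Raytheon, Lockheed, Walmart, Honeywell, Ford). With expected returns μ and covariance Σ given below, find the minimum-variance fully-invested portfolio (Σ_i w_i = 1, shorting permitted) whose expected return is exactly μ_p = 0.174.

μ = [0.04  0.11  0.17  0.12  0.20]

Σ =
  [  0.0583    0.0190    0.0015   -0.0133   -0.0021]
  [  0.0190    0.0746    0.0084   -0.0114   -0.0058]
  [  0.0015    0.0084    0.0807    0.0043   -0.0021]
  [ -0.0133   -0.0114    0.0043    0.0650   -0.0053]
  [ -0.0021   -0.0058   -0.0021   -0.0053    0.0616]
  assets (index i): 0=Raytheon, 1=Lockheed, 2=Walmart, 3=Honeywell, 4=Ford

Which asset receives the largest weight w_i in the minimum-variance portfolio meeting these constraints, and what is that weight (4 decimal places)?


Ford (0.4654)

u=Σ⁻¹μ = [0.7736  1.7352  1.8757  2.4876  3.7145]
v=Σ⁻¹𝟙 = [18.6520  12.5204  10.0775  22.3870  20.3182]
a=μᵀu=1.582090  b=𝟙ᵀu=10.586581  c=𝟙ᵀv=83.955117  D=ac−b²=20.748859
λ₁=(c·0.174−b)/D = (83.955117·0.174−10.586581)/20.748859 = 0.193823
λ₂=(a−b·0.174)/D = (1.582090−10.586581·0.174)/20.748859 = -0.012530
w* = 0.193823·u + -0.012530·v:
  w_0 = 0.193823·0.7736 + -0.012530·18.6520 = -0.0838  (Raytheon)
  w_1 = 0.193823·1.7352 + -0.012530·12.5204 = 0.1795  (Lockheed)
  w_2 = 0.193823·1.8757 + -0.012530·10.0775 = 0.2373  (Walmart)
  w_3 = 0.193823·2.4876 + -0.012530·22.3870 = 0.2016  (Honeywell)
  w_4 = 0.193823·3.7145 + -0.012530·20.3182 = 0.4654  (Ford)
Σw_i=1.0000  μᵀw=0.1740
σ²=wᵀΣw=λ₁·μ_p+λ₂ = 0.193823·0.174 + -0.012530 = 0.021196 ≈ 0.0212


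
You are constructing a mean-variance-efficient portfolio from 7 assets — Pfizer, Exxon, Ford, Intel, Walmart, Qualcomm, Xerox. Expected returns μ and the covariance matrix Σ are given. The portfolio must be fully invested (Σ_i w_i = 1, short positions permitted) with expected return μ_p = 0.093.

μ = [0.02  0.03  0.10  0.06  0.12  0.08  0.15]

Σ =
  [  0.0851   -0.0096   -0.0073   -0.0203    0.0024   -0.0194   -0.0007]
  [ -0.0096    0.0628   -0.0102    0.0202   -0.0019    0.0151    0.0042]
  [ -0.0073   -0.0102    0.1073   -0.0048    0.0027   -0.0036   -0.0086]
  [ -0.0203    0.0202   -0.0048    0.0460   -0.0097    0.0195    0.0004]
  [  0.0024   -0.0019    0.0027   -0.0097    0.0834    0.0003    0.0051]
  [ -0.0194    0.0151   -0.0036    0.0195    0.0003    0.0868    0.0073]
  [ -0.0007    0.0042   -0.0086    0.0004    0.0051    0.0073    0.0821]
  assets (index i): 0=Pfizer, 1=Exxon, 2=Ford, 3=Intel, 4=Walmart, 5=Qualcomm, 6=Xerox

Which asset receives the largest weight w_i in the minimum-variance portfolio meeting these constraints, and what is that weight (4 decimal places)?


x=Σ⁻¹μ = [0.8925  -0.0122  1.2029  1.8729  1.4791  0.5953  1.8073]
y=Σ⁻¹𝟙 = [22.2948  10.3404  13.9217  27.8746  13.6372  7.9969  11.6057]
a=μᵀx=0.746366  b=𝟙ᵀx=7.837826  c=𝟙ᵀy=107.671295  D=ac−b²=18.930717
λ₁=(c·0.093−b)/D = (107.671295·0.093−7.837826)/18.930717 = 0.114925
λ₂=(a−b·0.093)/D = (0.746366−7.837826·0.093)/18.930717 = 0.000922
w* = 0.114925·x + 0.000922·y:
  w_0 = 0.114925·0.8925 + 0.000922·22.2948 = 0.1231  (Pfizer)
  w_1 = 0.114925·-0.0122 + 0.000922·10.3404 = 0.0081  (Exxon)
  w_2 = 0.114925·1.2029 + 0.000922·13.9217 = 0.1511  (Ford)
  w_3 = 0.114925·1.8729 + 0.000922·27.8746 = 0.2409  (Intel)
  w_4 = 0.114925·1.4791 + 0.000922·13.6372 = 0.1826  (Walmart)
  w_5 = 0.114925·0.5953 + 0.000922·7.9969 = 0.0758  (Qualcomm)
  w_6 = 0.114925·1.8073 + 0.000922·11.6057 = 0.2184  (Xerox)
Σw_i=1.0000  μᵀw=0.0930
σ²=wᵀΣw=λ₁·μ_p+λ₂ = 0.114925·0.093 + 0.000922 = 0.011610 ≈ 0.0116

Intel (0.2409)


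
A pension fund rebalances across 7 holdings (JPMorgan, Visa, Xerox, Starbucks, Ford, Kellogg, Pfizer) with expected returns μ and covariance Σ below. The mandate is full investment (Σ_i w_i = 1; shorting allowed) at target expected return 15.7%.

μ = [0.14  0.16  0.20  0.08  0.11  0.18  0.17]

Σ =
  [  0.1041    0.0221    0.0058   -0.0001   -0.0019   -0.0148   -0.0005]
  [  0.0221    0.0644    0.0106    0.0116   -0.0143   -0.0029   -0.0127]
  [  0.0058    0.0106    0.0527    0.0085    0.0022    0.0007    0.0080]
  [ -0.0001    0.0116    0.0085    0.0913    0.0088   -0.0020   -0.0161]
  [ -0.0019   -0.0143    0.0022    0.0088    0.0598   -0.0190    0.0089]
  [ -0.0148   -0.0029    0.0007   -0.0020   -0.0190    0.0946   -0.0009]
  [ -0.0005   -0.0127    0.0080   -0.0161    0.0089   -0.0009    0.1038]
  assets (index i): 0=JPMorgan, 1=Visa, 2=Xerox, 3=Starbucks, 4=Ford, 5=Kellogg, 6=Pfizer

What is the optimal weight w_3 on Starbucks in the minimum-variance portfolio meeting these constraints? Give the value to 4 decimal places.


0.0321

p=Σ⁻¹μ = [1.0735  2.7244  2.6718  0.3318  3.0197  2.7630  1.5869]
q=Σ⁻¹𝟙 = [8.2231  17.6731  10.4926  7.6611  23.6658  17.3349  10.3366]
a=μᵀp=2.246374  b=𝟙ᵀp=14.171082  c=𝟙ᵀq=95.387204  D=ac−b²=13.455797
λ₁=(c·0.157−b)/D = (95.387204·0.157−14.171082)/13.455797 = 0.059804
λ₂=(a−b·0.157)/D = (2.246374−14.171082·0.157)/13.455797 = 0.001599
w* = 0.059804·p + 0.001599·q:
  w_0 = 0.059804·1.0735 + 0.001599·8.2231 = 0.0773  (JPMorgan)
  w_1 = 0.059804·2.7244 + 0.001599·17.6731 = 0.1912  (Visa)
  w_2 = 0.059804·2.6718 + 0.001599·10.4926 = 0.1766  (Xerox)
  w_3 = 0.059804·0.3318 + 0.001599·7.6611 = 0.0321  (Starbucks)
  w_4 = 0.059804·3.0197 + 0.001599·23.6658 = 0.2184  (Ford)
  w_5 = 0.059804·2.7630 + 0.001599·17.3349 = 0.1930  (Kellogg)
  w_6 = 0.059804·1.5869 + 0.001599·10.3366 = 0.1114  (Pfizer)
Σw_i=1.0000  μᵀw=0.1570
σ²=wᵀΣw=λ₁·μ_p+λ₂ = 0.059804·0.157 + 0.001599 = 0.010988 ≈ 0.0110


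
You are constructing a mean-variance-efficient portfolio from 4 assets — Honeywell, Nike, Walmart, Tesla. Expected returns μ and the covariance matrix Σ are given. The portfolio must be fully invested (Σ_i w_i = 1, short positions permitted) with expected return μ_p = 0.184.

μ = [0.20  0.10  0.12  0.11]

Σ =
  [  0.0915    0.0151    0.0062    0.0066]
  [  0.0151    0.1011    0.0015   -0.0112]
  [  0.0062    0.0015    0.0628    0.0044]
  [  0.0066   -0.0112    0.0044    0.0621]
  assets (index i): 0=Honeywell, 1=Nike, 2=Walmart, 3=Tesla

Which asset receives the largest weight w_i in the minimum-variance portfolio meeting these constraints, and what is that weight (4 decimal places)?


x=Σ⁻¹μ = [1.8163  0.8739  1.5969  1.6228]
y=Σ⁻¹𝟙 = [7.0989  10.4257  13.8353  16.2486]
a=μᵀx=0.820791  b=𝟙ᵀx=5.909936  c=𝟙ᵀy=47.608513  D=ac−b²=4.149306
λ₁=(c·0.184−b)/D = (47.608513·0.184−5.909936)/4.149306 = 0.686869
λ₂=(a−b·0.184)/D = (0.820791−5.909936·0.184)/4.149306 = -0.064261
w* = 0.686869·x + -0.064261·y:
  w_0 = 0.686869·1.8163 + -0.064261·7.0989 = 0.7914  (Honeywell)
  w_1 = 0.686869·0.8739 + -0.064261·10.4257 = -0.0697  (Nike)
  w_2 = 0.686869·1.5969 + -0.064261·13.8353 = 0.2078  (Walmart)
  w_3 = 0.686869·1.6228 + -0.064261·16.2486 = 0.0705  (Tesla)
Σw_i=1.0000  μᵀw=0.1840
σ²=wᵀΣw=λ₁·μ_p+λ₂ = 0.686869·0.184 + -0.064261 = 0.062123 ≈ 0.0621

Honeywell (0.7914)


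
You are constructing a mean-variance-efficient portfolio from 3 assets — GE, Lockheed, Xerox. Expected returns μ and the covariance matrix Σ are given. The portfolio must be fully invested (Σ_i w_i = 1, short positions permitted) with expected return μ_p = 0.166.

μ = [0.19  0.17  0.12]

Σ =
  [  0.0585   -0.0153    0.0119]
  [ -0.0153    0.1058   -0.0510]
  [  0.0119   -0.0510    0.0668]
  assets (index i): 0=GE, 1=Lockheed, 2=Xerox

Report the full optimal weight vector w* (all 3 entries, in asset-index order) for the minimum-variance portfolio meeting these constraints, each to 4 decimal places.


0.4153  0.3386  0.2461

g=Σ⁻¹μ = [3.4575  4.2341  4.4131]
h=Σ⁻¹𝟙 = [17.6653  28.0164  33.2129]
a=μᵀg=1.906301  b=𝟙ᵀg=12.104731  c=𝟙ᵀh=78.894526  D=ac−b²=3.872157
λ₁=(c·0.166−b)/D = (78.894526·0.166−12.104731)/3.872157 = 0.256126
λ₂=(a−b·0.166)/D = (1.906301−12.104731·0.166)/3.872157 = -0.026622
w* = 0.256126·g + -0.026622·h:
  w_0 = 0.256126·3.4575 + -0.026622·17.6653 = 0.4153  (GE)
  w_1 = 0.256126·4.2341 + -0.026622·28.0164 = 0.3386  (Lockheed)
  w_2 = 0.256126·4.4131 + -0.026622·33.2129 = 0.2461  (Xerox)
Σw_i=1.0000  μᵀw=0.1660
σ²=wᵀΣw=λ₁·μ_p+λ₂ = 0.256126·0.166 + -0.026622 = 0.015895 ≈ 0.0159


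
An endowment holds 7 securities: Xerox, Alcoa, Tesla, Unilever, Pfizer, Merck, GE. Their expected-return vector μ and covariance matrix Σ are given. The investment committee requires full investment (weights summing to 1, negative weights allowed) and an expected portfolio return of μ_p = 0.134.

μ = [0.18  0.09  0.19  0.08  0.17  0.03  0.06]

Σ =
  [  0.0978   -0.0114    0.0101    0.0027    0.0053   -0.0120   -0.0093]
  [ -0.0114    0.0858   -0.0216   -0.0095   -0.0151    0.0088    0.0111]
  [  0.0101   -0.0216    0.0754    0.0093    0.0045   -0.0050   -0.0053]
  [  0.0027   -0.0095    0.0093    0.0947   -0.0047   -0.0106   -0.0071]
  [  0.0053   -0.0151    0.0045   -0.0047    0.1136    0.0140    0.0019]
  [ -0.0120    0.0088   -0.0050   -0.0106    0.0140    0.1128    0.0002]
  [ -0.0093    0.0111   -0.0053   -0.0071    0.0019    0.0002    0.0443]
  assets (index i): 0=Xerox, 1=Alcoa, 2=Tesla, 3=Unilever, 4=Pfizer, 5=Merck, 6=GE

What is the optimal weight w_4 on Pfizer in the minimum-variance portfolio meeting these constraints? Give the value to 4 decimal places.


0.1377

u=Σ⁻¹μ = [1.8841  2.1420  2.8052  0.9659  1.5555  0.3184  1.6355]
v=Σ⁻¹𝟙 = [13.1786  16.3134  16.3869  13.6190  8.6347  9.8847  24.9807]
a=μᵀu=1.514304  b=𝟙ᵀu=11.306671  c=𝟙ᵀv=102.998061  D=ac−b²=28.129578
λ₁=(c·0.134−b)/D = (102.998061·0.134−11.306671)/28.129578 = 0.088699
λ₂=(a−b·0.134)/D = (1.514304−11.306671·0.134)/28.129578 = -0.000028
w* = 0.088699·u + -0.000028·v:
  w_0 = 0.088699·1.8841 + -0.000028·13.1786 = 0.1667  (Xerox)
  w_1 = 0.088699·2.1420 + -0.000028·16.3134 = 0.1895  (Alcoa)
  w_2 = 0.088699·2.8052 + -0.000028·16.3869 = 0.2484  (Tesla)
  w_3 = 0.088699·0.9659 + -0.000028·13.6190 = 0.0853  (Unilever)
  w_4 = 0.088699·1.5555 + -0.000028·8.6347 = 0.1377  (Pfizer)
  w_5 = 0.088699·0.3184 + -0.000028·9.8847 = 0.0280  (Merck)
  w_6 = 0.088699·1.6355 + -0.000028·24.9807 = 0.1444  (GE)
Σw_i=1.0000  μᵀw=0.1340
σ²=wᵀΣw=λ₁·μ_p+λ₂ = 0.088699·0.134 + -0.000028 = 0.011858 ≈ 0.0119


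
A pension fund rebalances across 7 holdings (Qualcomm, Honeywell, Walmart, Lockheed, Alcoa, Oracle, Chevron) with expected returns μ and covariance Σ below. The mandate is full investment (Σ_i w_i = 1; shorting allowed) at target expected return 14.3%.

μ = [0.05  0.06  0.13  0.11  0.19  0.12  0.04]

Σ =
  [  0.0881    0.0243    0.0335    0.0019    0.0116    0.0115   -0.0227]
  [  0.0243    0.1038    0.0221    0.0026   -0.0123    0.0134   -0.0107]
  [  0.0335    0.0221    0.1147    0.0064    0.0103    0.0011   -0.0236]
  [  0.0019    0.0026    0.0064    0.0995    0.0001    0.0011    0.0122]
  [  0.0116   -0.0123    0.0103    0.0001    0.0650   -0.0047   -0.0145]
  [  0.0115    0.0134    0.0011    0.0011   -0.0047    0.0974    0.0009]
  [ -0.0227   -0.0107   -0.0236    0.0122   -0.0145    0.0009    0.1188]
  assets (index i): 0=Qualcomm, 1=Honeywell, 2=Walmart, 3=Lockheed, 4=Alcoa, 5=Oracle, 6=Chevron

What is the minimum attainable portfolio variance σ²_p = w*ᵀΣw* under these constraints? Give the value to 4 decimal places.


x=Σ⁻¹μ = [-0.4012  0.7558  0.9134  0.9184  3.2652  1.3049  0.8039]
y=Σ⁻¹𝟙 = [6.2478  9.1850  5.6093  7.6217  18.6456  8.8960  12.9786]
a=μᵀx=1.054186  b=𝟙ᵀx=7.560414  c=𝟙ᵀy=69.183986  D=ac−b²=15.772957
λ₁=(c·0.143−b)/D = (69.183986·0.143−7.560414)/15.772957 = 0.147905
λ₂=(a−b·0.143)/D = (1.054186−7.560414·0.143)/15.772957 = -0.001709
w* = 0.147905·x + -0.001709·y:
  w_0 = 0.147905·-0.4012 + -0.001709·6.2478 = -0.0700  (Qualcomm)
  w_1 = 0.147905·0.7558 + -0.001709·9.1850 = 0.0961  (Honeywell)
  w_2 = 0.147905·0.9134 + -0.001709·5.6093 = 0.1255  (Walmart)
  w_3 = 0.147905·0.9184 + -0.001709·7.6217 = 0.1228  (Lockheed)
  w_4 = 0.147905·3.2652 + -0.001709·18.6456 = 0.4511  (Alcoa)
  w_5 = 0.147905·1.3049 + -0.001709·8.8960 = 0.1778  (Oracle)
  w_6 = 0.147905·0.8039 + -0.001709·12.9786 = 0.0967  (Chevron)
Σw_i=1.0000  μᵀw=0.1430
σ²=wᵀΣw=λ₁·μ_p+λ₂ = 0.147905·0.143 + -0.001709 = 0.019442 ≈ 0.0194

0.0194


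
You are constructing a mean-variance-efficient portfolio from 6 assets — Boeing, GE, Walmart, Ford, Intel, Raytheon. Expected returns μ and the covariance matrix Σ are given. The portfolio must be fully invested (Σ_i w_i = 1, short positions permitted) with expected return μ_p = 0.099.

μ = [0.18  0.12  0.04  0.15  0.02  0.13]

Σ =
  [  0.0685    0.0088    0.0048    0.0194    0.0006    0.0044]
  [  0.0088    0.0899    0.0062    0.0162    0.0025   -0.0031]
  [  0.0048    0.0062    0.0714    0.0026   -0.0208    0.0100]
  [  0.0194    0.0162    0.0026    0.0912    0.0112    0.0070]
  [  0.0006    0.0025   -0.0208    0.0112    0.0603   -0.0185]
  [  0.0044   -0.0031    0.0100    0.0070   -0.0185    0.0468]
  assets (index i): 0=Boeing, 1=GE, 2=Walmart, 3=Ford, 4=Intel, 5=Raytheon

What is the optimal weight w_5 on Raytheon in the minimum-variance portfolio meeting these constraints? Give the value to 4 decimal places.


u=Σ⁻¹μ = [2.0947  1.0704  0.2185  0.6370  1.1306  2.9567]
v=Σ⁻¹𝟙 = [9.8583  8.9816  17.4538  0.6999  31.0465  29.4741]
a=μᵀu=1.016770  b=𝟙ᵀu=8.107985  c=𝟙ᵀv=97.514177  D=ac−b²=33.410108
λ₁=(c·0.099−b)/D = (97.514177·0.099−8.107985)/33.410108 = 0.046271
λ₂=(a−b·0.099)/D = (1.016770−8.107985·0.099)/33.410108 = 0.006408
w* = 0.046271·u + 0.006408·v:
  w_0 = 0.046271·2.0947 + 0.006408·9.8583 = 0.1601  (Boeing)
  w_1 = 0.046271·1.0704 + 0.006408·8.9816 = 0.1071  (GE)
  w_2 = 0.046271·0.2185 + 0.006408·17.4538 = 0.1219  (Walmart)
  w_3 = 0.046271·0.6370 + 0.006408·0.6999 = 0.0340  (Ford)
  w_4 = 0.046271·1.1306 + 0.006408·31.0465 = 0.2513  (Intel)
  w_5 = 0.046271·2.9567 + 0.006408·29.4741 = 0.3257  (Raytheon)
Σw_i=1.0000  μᵀw=0.0990
σ²=wᵀΣw=λ₁·μ_p+λ₂ = 0.046271·0.099 + 0.006408 = 0.010988 ≈ 0.0110

0.3257


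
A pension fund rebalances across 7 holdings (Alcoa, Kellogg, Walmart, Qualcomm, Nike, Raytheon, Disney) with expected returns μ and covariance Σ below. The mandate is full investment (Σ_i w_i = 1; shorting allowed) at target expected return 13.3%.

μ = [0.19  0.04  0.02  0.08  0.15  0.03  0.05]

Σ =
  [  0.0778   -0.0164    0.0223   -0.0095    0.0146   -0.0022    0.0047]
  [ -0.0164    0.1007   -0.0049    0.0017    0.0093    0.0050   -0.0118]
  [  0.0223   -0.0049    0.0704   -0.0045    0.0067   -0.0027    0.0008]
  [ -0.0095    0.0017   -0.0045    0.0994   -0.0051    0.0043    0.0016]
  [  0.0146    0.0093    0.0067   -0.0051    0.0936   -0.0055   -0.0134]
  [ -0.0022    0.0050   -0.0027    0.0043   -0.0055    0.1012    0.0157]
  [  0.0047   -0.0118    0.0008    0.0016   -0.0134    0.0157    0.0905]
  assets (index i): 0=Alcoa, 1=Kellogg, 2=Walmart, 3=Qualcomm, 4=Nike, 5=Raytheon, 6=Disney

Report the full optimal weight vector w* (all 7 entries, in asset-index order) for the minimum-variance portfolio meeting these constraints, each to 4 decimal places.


p=Σ⁻¹μ = [2.5972  0.7182  -0.5459  1.0639  1.3303  0.2284  0.6546]
q=Σ⁻¹𝟙 = [11.2285  12.2142  11.4800  11.4033  9.6793  8.0401  11.7944]
a=μᵀp=0.835512  b=𝟙ᵀp=6.046661  c=𝟙ᵀq=75.839773  D=ac−b²=26.802947
λ₁=(c·0.133−b)/D = (75.839773·0.133−6.046661)/26.802947 = 0.150731
λ₂=(a−b·0.133)/D = (0.835512−6.046661·0.133)/26.802947 = 0.001168
w* = 0.150731·p + 0.001168·q:
  w_0 = 0.150731·2.5972 + 0.001168·11.2285 = 0.4046  (Alcoa)
  w_1 = 0.150731·0.7182 + 0.001168·12.2142 = 0.1225  (Kellogg)
  w_2 = 0.150731·-0.5459 + 0.001168·11.4800 = -0.0689  (Walmart)
  w_3 = 0.150731·1.0639 + 0.001168·11.4033 = 0.1737  (Qualcomm)
  w_4 = 0.150731·1.3303 + 0.001168·9.6793 = 0.2118  (Nike)
  w_5 = 0.150731·0.2284 + 0.001168·8.0401 = 0.0438  (Raytheon)
  w_6 = 0.150731·0.6546 + 0.001168·11.7944 = 0.1124  (Disney)
Σw_i=1.0000  μᵀw=0.1330
σ²=wᵀΣw=λ₁·μ_p+λ₂ = 0.150731·0.133 + 0.001168 = 0.021215 ≈ 0.0212

0.4046  0.1225  -0.0689  0.1737  0.2118  0.0438  0.1124


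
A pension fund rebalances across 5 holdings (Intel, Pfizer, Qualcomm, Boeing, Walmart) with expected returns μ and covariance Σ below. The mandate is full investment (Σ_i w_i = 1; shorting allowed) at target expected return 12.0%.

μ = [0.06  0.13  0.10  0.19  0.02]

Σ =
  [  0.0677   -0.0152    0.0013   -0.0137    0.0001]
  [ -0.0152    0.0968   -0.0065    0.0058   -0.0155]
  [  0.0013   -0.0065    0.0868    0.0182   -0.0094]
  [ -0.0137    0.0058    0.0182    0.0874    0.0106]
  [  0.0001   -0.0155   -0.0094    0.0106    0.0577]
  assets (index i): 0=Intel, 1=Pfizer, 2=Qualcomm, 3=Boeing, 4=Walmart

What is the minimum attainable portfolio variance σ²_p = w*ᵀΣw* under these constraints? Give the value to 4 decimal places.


u=Σ⁻¹μ = [1.6538  1.6231  0.8715  2.0785  0.5399]
v=Σ⁻¹𝟙 = [20.0131  17.5373  13.3442  7.8789  22.7339]
a=μᵀu=0.803085  b=𝟙ᵀu=6.766739  c=𝟙ᵀv=81.507514  D=ac−b²=19.668729
λ₁=(c·0.120−b)/D = (81.507514·0.120−6.766739)/19.668729 = 0.153246
λ₂=(a−b·0.120)/D = (0.803085−6.766739·0.120)/19.668729 = -0.000454
w* = 0.153246·u + -0.000454·v:
  w_0 = 0.153246·1.6538 + -0.000454·20.0131 = 0.2444  (Intel)
  w_1 = 0.153246·1.6231 + -0.000454·17.5373 = 0.2408  (Pfizer)
  w_2 = 0.153246·0.8715 + -0.000454·13.3442 = 0.1275  (Qualcomm)
  w_3 = 0.153246·2.0785 + -0.000454·7.8789 = 0.3149  (Boeing)
  w_4 = 0.153246·0.5399 + -0.000454·22.7339 = 0.0724  (Walmart)
Σw_i=1.0000  μᵀw=0.1200
σ²=wᵀΣw=λ₁·μ_p+λ₂ = 0.153246·0.120 + -0.000454 = 0.017936 ≈ 0.0179

0.0179


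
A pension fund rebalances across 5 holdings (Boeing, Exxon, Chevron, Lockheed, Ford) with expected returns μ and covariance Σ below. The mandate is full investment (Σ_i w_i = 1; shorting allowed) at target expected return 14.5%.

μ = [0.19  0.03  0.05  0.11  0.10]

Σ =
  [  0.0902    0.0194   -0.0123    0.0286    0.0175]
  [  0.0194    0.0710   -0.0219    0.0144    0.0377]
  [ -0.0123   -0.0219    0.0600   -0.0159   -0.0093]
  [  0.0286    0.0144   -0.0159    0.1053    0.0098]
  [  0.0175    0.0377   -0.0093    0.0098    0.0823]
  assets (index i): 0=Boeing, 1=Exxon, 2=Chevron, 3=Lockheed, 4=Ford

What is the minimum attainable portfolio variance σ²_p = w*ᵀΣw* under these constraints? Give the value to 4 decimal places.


g=Σ⁻¹μ = [1.9622  -0.3608  1.4467  0.6822  1.0454]
h=Σ⁻¹𝟙 = [7.5433  15.7603  27.1500  8.8956  5.3359]
a=μᵀg=0.613904  b=𝟙ᵀg=4.775633  c=𝟙ᵀh=64.685067  D=ac−b²=16.903747
λ₁=(c·0.145−b)/D = (64.685067·0.145−4.775633)/16.903747 = 0.272348
λ₂=(a−b·0.145)/D = (0.613904−4.775633·0.145)/16.903747 = -0.004648
w* = 0.272348·g + -0.004648·h:
  w_0 = 0.272348·1.9622 + -0.004648·7.5433 = 0.4993  (Boeing)
  w_1 = 0.272348·-0.3608 + -0.004648·15.7603 = -0.1715  (Exxon)
  w_2 = 0.272348·1.4467 + -0.004648·27.1500 = 0.2678  (Chevron)
  w_3 = 0.272348·0.6822 + -0.004648·8.8956 = 0.1445  (Lockheed)
  w_4 = 0.272348·1.0454 + -0.004648·5.3359 = 0.2599  (Ford)
Σw_i=1.0000  μᵀw=0.1450
σ²=wᵀΣw=λ₁·μ_p+λ₂ = 0.272348·0.145 + -0.004648 = 0.034843 ≈ 0.0348

0.0348


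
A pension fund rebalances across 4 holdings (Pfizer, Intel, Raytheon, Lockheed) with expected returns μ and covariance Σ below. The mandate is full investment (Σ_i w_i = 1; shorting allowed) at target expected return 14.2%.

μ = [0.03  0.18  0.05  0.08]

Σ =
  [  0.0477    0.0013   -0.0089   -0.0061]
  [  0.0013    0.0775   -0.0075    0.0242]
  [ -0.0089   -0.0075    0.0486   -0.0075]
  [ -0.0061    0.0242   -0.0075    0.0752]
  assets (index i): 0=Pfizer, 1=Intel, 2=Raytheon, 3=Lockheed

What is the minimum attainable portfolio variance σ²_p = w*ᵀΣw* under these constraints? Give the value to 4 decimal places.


p=Σ⁻¹μ = [0.9457  2.2883  1.6428  0.5680]
q=Σ⁻¹𝟙 = [28.1538  10.5777  29.7006  15.1398]
a=μᵀp=0.567850  b=𝟙ᵀp=5.444815  c=𝟙ᵀq=83.571938  D=ac−b²=17.810318
λ₁=(c·0.142−b)/D = (83.571938·0.142−5.444815)/17.810318 = 0.360600
λ₂=(a−b·0.142)/D = (0.567850−5.444815·0.142)/17.810318 = -0.011528
w* = 0.360600·p + -0.011528·q:
  w_0 = 0.360600·0.9457 + -0.011528·28.1538 = 0.0165  (Pfizer)
  w_1 = 0.360600·2.2883 + -0.011528·10.5777 = 0.7032  (Intel)
  w_2 = 0.360600·1.6428 + -0.011528·29.7006 = 0.2500  (Raytheon)
  w_3 = 0.360600·0.5680 + -0.011528·15.1398 = 0.0303  (Lockheed)
Σw_i=1.0000  μᵀw=0.1420
σ²=wᵀΣw=λ₁·μ_p+λ₂ = 0.360600·0.142 + -0.011528 = 0.039677 ≈ 0.0397

0.0397


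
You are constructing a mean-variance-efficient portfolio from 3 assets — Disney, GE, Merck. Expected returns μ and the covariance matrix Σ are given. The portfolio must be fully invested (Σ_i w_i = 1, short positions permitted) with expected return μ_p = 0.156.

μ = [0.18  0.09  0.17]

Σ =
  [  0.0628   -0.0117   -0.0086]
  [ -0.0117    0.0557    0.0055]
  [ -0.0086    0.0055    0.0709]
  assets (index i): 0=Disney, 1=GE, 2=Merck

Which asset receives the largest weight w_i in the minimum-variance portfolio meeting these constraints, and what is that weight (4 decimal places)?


Disney (0.4412)

x=Σ⁻¹μ = [3.6261  2.1135  2.6736]
y=Σ⁻¹𝟙 = [21.9197  21.0637  15.1292]
a=μᵀx=1.297434  b=𝟙ᵀx=8.413241  c=𝟙ᵀy=58.112603  D=ac−b²=4.614645
λ₁=(c·0.156−b)/D = (58.112603·0.156−8.413241)/4.614645 = 0.141360
λ₂=(a−b·0.156)/D = (1.297434−8.413241·0.156)/4.614645 = -0.003257
w* = 0.141360·x + -0.003257·y:
  w_0 = 0.141360·3.6261 + -0.003257·21.9197 = 0.4412  (Disney)
  w_1 = 0.141360·2.1135 + -0.003257·21.0637 = 0.2301  (GE)
  w_2 = 0.141360·2.6736 + -0.003257·15.1292 = 0.3287  (Merck)
Σw_i=1.0000  μᵀw=0.1560
σ²=wᵀΣw=λ₁·μ_p+λ₂ = 0.141360·0.156 + -0.003257 = 0.018795 ≈ 0.0188


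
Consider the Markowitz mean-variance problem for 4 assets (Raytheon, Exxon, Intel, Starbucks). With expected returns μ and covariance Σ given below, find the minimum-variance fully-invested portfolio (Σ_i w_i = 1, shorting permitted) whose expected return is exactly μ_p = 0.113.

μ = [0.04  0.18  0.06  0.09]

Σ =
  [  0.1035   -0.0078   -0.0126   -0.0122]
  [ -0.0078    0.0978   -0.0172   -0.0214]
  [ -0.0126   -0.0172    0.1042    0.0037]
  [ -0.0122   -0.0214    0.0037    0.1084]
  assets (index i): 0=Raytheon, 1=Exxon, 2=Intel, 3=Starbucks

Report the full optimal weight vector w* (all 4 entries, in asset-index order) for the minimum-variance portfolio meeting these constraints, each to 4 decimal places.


g=Σ⁻¹μ = [0.8516  2.3867  1.0244  1.3623]
h=Σ⁻¹𝟙 = [14.1879  16.7360  13.5900  13.6620]
a=μᵀg=0.647735  b=𝟙ᵀg=5.624976  c=𝟙ᵀh=58.175921  D=ac−b²=6.042200
λ₁=(c·0.113−b)/D = (58.175921·0.113−5.624976)/6.042200 = 0.157046
λ₂=(a−b·0.113)/D = (0.647735−5.624976·0.113)/6.042200 = 0.002005
w* = 0.157046·g + 0.002005·h:
  w_0 = 0.157046·0.8516 + 0.002005·14.1879 = 0.1622  (Raytheon)
  w_1 = 0.157046·2.3867 + 0.002005·16.7360 = 0.4084  (Exxon)
  w_2 = 0.157046·1.0244 + 0.002005·13.5900 = 0.1881  (Intel)
  w_3 = 0.157046·1.3623 + 0.002005·13.6620 = 0.2413  (Starbucks)
Σw_i=1.0000  μᵀw=0.1130
σ²=wᵀΣw=λ₁·μ_p+λ₂ = 0.157046·0.113 + 0.002005 = 0.019751 ≈ 0.0198

0.1622  0.4084  0.1881  0.2413


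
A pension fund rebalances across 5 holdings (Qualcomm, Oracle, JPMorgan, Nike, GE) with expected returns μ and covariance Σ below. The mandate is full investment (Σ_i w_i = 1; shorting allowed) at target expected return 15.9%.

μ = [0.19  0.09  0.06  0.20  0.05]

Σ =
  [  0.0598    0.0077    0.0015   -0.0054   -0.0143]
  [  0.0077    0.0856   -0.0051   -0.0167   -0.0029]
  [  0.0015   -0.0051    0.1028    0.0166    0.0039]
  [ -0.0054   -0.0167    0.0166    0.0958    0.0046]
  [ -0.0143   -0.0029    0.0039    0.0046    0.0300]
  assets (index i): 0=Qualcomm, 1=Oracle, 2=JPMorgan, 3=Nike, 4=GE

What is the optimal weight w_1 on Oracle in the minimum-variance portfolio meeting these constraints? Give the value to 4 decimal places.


0.1028

g=Σ⁻¹μ = [4.0225  1.2680  0.0800  2.3615  3.3341]
h=Σ⁻¹𝟙 = [26.5298  13.3427  6.5323  10.9798  44.7362]
a=μᵀg=1.522208  b=𝟙ᵀg=11.066202  c=𝟙ᵀh=102.120733  D=ac−b²=32.988131
λ₁=(c·0.159−b)/D = (102.120733·0.159−11.066202)/32.988131 = 0.156753
λ₂=(a−b·0.159)/D = (1.522208−11.066202·0.159)/32.988131 = -0.007194
w* = 0.156753·g + -0.007194·h:
  w_0 = 0.156753·4.0225 + -0.007194·26.5298 = 0.4397  (Qualcomm)
  w_1 = 0.156753·1.2680 + -0.007194·13.3427 = 0.1028  (Oracle)
  w_2 = 0.156753·0.0800 + -0.007194·6.5323 = -0.0344  (JPMorgan)
  w_3 = 0.156753·2.3615 + -0.007194·10.9798 = 0.2912  (Nike)
  w_4 = 0.156753·3.3341 + -0.007194·44.7362 = 0.2008  (GE)
Σw_i=1.0000  μᵀw=0.1590
σ²=wᵀΣw=λ₁·μ_p+λ₂ = 0.156753·0.159 + -0.007194 = 0.017730 ≈ 0.0177


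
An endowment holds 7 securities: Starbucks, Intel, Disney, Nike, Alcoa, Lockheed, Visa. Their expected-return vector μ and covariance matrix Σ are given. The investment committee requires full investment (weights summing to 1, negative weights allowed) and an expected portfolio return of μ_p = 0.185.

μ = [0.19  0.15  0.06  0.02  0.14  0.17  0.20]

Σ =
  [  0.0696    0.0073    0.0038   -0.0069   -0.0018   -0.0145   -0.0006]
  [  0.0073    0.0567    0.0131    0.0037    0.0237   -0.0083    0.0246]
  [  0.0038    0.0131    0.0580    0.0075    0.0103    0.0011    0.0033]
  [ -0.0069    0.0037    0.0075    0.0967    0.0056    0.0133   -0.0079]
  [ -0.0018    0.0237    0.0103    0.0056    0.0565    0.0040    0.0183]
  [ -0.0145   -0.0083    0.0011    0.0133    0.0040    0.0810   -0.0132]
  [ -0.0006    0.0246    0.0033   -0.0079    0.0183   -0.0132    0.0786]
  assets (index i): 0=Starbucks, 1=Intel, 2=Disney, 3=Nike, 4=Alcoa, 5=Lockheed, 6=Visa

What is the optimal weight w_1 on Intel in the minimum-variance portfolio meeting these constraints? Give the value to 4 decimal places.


0.1043

g=Σ⁻¹μ = [3.3184  1.1084  0.1661  0.1005  1.0422  3.1455  2.5117]
h=Σ⁻¹𝟙 = [17.6725  5.9972  11.2122  8.8433  7.6927  16.1472  12.3194]
a=μᵀg=1.991716  b=𝟙ᵀg=11.392820  c=𝟙ᵀh=79.884384  D=ac−b²=29.310624
λ₁=(c·0.185−b)/D = (79.884384·0.185−11.392820)/29.310624 = 0.115514
λ₂=(a−b·0.185)/D = (1.991716−11.392820·0.185)/29.310624 = -0.003956
w* = 0.115514·g + -0.003956·h:
  w_0 = 0.115514·3.3184 + -0.003956·17.6725 = 0.3134  (Starbucks)
  w_1 = 0.115514·1.1084 + -0.003956·5.9972 = 0.1043  (Intel)
  w_2 = 0.115514·0.1661 + -0.003956·11.2122 = -0.0252  (Disney)
  w_3 = 0.115514·0.1005 + -0.003956·8.8433 = -0.0234  (Nike)
  w_4 = 0.115514·1.0422 + -0.003956·7.6927 = 0.0900  (Alcoa)
  w_5 = 0.115514·3.1455 + -0.003956·16.1472 = 0.2995  (Lockheed)
  w_6 = 0.115514·2.5117 + -0.003956·12.3194 = 0.2414  (Visa)
Σw_i=1.0000  μᵀw=0.1850
σ²=wᵀΣw=λ₁·μ_p+λ₂ = 0.115514·0.185 + -0.003956 = 0.017414 ≈ 0.0174


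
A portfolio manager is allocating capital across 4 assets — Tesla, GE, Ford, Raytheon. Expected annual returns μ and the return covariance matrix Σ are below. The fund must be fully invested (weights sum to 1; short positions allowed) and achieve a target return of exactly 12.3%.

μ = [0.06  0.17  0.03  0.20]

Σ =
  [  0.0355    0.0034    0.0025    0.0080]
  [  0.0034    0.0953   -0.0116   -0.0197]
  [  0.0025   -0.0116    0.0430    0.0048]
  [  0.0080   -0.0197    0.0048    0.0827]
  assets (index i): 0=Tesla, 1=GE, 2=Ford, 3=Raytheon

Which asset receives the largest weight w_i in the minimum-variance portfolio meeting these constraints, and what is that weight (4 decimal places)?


Raytheon (0.2838)

x=Σ⁻¹μ = [0.7339  2.4746  1.0012  2.8788]
y=Σ⁻¹𝟙 = [22.2376  15.2156  24.7135  12.1309]
a=μᵀx=1.070505  b=𝟙ᵀx=7.088483  c=𝟙ᵀy=74.297548  D=ac−b²=29.289276
λ₁=(c·0.123−b)/D = (74.297548·0.123−7.088483)/29.289276 = 0.069995
λ₂=(a−b·0.123)/D = (1.070505−7.088483·0.123)/29.289276 = 0.006781
w* = 0.069995·x + 0.006781·y:
  w_0 = 0.069995·0.7339 + 0.006781·22.2376 = 0.2022  (Tesla)
  w_1 = 0.069995·2.4746 + 0.006781·15.2156 = 0.2764  (GE)
  w_2 = 0.069995·1.0012 + 0.006781·24.7135 = 0.2377  (Ford)
  w_3 = 0.069995·2.8788 + 0.006781·12.1309 = 0.2838  (Raytheon)
Σw_i=1.0000  μᵀw=0.1230
σ²=wᵀΣw=λ₁·μ_p+λ₂ = 0.069995·0.123 + 0.006781 = 0.015391 ≈ 0.0154


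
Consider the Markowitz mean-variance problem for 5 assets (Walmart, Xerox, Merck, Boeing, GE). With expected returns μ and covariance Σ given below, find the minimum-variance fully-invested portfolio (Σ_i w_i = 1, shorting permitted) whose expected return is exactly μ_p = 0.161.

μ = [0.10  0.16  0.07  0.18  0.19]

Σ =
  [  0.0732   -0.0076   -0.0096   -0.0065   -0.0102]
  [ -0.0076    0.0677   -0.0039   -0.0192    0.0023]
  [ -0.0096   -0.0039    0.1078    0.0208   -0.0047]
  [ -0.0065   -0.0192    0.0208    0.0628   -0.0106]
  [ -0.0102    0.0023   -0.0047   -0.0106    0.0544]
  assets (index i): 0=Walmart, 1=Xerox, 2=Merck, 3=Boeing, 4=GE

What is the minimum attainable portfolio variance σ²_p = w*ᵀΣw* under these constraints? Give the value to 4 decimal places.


g=Σ⁻¹μ = [2.9568  3.9997  0.2814  5.1293  4.9017]
h=Σ⁻¹𝟙 = [23.6878  24.8940  8.0981  28.0184  27.9304]
a=μᵀg=2.809911  b=𝟙ᵀg=17.268788  c=𝟙ᵀh=112.628792  D=ac−b²=18.265869
λ₁=(c·0.161−b)/D = (112.628792·0.161−17.268788)/18.265869 = 0.047326
λ₂=(a−b·0.161)/D = (2.809911−17.268788·0.161)/18.265869 = 0.001622
w* = 0.047326·g + 0.001622·h:
  w_0 = 0.047326·2.9568 + 0.001622·23.6878 = 0.1784  (Walmart)
  w_1 = 0.047326·3.9997 + 0.001622·24.8940 = 0.2297  (Xerox)
  w_2 = 0.047326·0.2814 + 0.001622·8.0981 = 0.0265  (Merck)
  w_3 = 0.047326·5.1293 + 0.001622·28.0184 = 0.2882  (Boeing)
  w_4 = 0.047326·4.9017 + 0.001622·27.9304 = 0.2773  (GE)
Σw_i=1.0000  μᵀw=0.1610
σ²=wᵀΣw=λ₁·μ_p+λ₂ = 0.047326·0.161 + 0.001622 = 0.009242 ≈ 0.0092

0.0092


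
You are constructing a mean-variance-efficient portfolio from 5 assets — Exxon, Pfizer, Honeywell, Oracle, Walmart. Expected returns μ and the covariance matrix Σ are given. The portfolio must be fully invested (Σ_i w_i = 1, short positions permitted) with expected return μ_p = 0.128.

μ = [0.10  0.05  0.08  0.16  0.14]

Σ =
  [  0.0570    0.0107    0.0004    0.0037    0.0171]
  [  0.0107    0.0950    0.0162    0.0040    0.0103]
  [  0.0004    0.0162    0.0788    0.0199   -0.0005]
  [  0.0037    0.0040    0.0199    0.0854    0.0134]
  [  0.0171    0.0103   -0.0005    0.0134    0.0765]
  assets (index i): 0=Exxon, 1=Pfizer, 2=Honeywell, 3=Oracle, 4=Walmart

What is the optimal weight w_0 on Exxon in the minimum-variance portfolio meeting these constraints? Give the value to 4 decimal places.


0.2627

u=Σ⁻¹μ = [1.2545  0.0762  0.6310  1.4667  1.2866]
v=Σ⁻¹𝟙 = [13.4316  6.2090  9.5384  7.3578  8.0071]
a=μᵀu=0.594532  b=𝟙ᵀu=4.714926  c=𝟙ᵀv=44.543918  D=ac−b²=4.252234
λ₁=(c·0.128−b)/D = (44.543918·0.128−4.714926)/4.252234 = 0.232042
λ₂=(a−b·0.128)/D = (0.594532−4.714926·0.128)/4.252234 = -0.002112
w* = 0.232042·u + -0.002112·v:
  w_0 = 0.232042·1.2545 + -0.002112·13.4316 = 0.2627  (Exxon)
  w_1 = 0.232042·0.0762 + -0.002112·6.2090 = 0.0046  (Pfizer)
  w_2 = 0.232042·0.6310 + -0.002112·9.5384 = 0.1263  (Honeywell)
  w_3 = 0.232042·1.4667 + -0.002112·7.3578 = 0.3248  (Oracle)
  w_4 = 0.232042·1.2866 + -0.002112·8.0071 = 0.2816  (Walmart)
Σw_i=1.0000  μᵀw=0.1280
σ²=wᵀΣw=λ₁·μ_p+λ₂ = 0.232042·0.128 + -0.002112 = 0.027590 ≈ 0.0276


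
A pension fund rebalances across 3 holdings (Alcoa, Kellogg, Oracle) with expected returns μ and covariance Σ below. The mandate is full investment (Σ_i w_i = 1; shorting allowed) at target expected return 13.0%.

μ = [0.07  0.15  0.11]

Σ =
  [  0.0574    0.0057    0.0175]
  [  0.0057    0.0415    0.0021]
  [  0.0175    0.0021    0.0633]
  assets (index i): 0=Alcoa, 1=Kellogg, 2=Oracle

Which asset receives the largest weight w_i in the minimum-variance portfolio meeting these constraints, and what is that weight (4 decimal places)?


Kellogg (0.6122)

x=Σ⁻¹μ = [0.4141  3.4813  1.5078]
y=Σ⁻¹𝟙 = [11.6326  21.8988  11.8553]
a=μᵀx=0.717036  b=𝟙ᵀx=5.403179  c=𝟙ᵀy=45.386646  D=ac−b²=3.349518
λ₁=(c·0.130−b)/D = (45.386646·0.130−5.403179)/3.349518 = 0.148405
λ₂=(a−b·0.130)/D = (0.717036−5.403179·0.130)/3.349518 = 0.004366
w* = 0.148405·x + 0.004366·y:
  w_0 = 0.148405·0.4141 + 0.004366·11.6326 = 0.1122  (Alcoa)
  w_1 = 0.148405·3.4813 + 0.004366·21.8988 = 0.6122  (Kellogg)
  w_2 = 0.148405·1.5078 + 0.004366·11.8553 = 0.2755  (Oracle)
Σw_i=1.0000  μᵀw=0.1300
σ²=wᵀΣw=λ₁·μ_p+λ₂ = 0.148405·0.130 + 0.004366 = 0.023658 ≈ 0.0237


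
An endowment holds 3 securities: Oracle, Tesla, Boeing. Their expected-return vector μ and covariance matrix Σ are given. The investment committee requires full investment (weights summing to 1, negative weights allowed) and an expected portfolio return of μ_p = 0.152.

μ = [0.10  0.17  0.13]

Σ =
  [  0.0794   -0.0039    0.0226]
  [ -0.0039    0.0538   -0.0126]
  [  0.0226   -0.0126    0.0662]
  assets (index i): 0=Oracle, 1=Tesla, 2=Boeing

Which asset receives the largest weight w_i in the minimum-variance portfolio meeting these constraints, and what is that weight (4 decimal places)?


Tesla (0.5904)

u=Σ⁻¹μ = [0.7547  3.7827  2.4261]
v=Σ⁻¹𝟙 = [9.0583  23.0866  16.4075]
a=μᵀu=1.033928  b=𝟙ᵀu=6.963530  c=𝟙ᵀv=48.552409  D=ac−b²=1.708937
λ₁=(c·0.152−b)/D = (48.552409·0.152−6.963530)/1.708937 = 0.243681
λ₂=(a−b·0.152)/D = (1.033928−6.963530·0.152)/1.708937 = -0.014353
w* = 0.243681·u + -0.014353·v:
  w_0 = 0.243681·0.7547 + -0.014353·9.0583 = 0.0539  (Oracle)
  w_1 = 0.243681·3.7827 + -0.014353·23.0866 = 0.5904  (Tesla)
  w_2 = 0.243681·2.4261 + -0.014353·16.4075 = 0.3557  (Boeing)
Σw_i=1.0000  μᵀw=0.1520
σ²=wᵀΣw=λ₁·μ_p+λ₂ = 0.243681·0.152 + -0.014353 = 0.022686 ≈ 0.0227


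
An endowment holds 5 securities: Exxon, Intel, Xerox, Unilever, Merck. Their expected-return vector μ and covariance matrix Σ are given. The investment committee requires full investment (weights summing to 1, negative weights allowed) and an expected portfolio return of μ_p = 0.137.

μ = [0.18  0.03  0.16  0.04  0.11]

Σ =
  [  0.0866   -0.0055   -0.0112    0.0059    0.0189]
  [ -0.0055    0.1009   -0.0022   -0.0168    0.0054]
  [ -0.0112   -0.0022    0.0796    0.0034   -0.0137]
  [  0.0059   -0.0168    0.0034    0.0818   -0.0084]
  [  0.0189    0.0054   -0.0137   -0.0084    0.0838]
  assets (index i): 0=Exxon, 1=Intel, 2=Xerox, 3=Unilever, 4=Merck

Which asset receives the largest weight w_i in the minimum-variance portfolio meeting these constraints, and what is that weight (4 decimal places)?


x=Σ⁻¹μ = [2.1286  0.4772  2.5200  0.4581  1.2597]
y=Σ⁻¹𝟙 = [10.6168  12.5996  15.9823  14.6983  12.8130]
a=μᵀx=0.957552  b=𝟙ᵀx=6.843537  c=𝟙ᵀy=66.709947  D=ac−b²=17.044275
λ₁=(c·0.137−b)/D = (66.709947·0.137−6.843537)/17.044275 = 0.134692
λ₂=(a−b·0.137)/D = (0.957552−6.843537·0.137)/17.044275 = 0.001173
w* = 0.134692·x + 0.001173·y:
  w_0 = 0.134692·2.1286 + 0.001173·10.6168 = 0.2992  (Exxon)
  w_1 = 0.134692·0.4772 + 0.001173·12.5996 = 0.0790  (Intel)
  w_2 = 0.134692·2.5200 + 0.001173·15.9823 = 0.3582  (Xerox)
  w_3 = 0.134692·0.4581 + 0.001173·14.6983 = 0.0789  (Unilever)
  w_4 = 0.134692·1.2597 + 0.001173·12.8130 = 0.1847  (Merck)
Σw_i=1.0000  μᵀw=0.1370
σ²=wᵀΣw=λ₁·μ_p+λ₂ = 0.134692·0.137 + 0.001173 = 0.019625 ≈ 0.0196

Xerox (0.3582)
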